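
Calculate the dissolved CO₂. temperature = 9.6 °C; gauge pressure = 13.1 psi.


vols = (P + 14.695)·(0.01821 + 0.09011·e^(−0.04·T))
vols = (13.1 + 14.695)·(0.01821 + 0.09011·e^(−0.04·9.6))

2.2121 volumes


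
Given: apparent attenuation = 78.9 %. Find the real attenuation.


RA = AA · 0.8192
RA = 78.9 · 0.8192

64.6349 %


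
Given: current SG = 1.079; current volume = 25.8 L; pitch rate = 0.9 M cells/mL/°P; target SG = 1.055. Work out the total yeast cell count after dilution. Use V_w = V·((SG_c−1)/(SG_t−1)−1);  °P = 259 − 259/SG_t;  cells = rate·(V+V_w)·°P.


V_w = 25.8·((1.079−1)/(1.055−1)−1) = 11.2582
V_final = 25.8 + 11.2582 = 37.0582
°P = 259 − 259/1.055 = 13.5024
cells = 0.9·37.0582·13.5024

450.3359 billion cells


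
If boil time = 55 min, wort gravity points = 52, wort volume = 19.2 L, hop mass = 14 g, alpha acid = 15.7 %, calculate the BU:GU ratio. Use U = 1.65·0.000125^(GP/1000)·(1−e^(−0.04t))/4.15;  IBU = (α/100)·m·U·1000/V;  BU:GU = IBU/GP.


U = 1.65·0.000125^(52/1000)·(1−e^(−0.04·55))/4.15 = 0.2216
IBU = (15.7/100)·14·0.2216·1000/19.2 = 25.3629
BU:GU = 25.3629/52

0.4877


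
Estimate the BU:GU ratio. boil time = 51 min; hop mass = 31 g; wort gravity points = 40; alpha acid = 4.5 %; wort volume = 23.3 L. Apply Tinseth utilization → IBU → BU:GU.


U = 1.65·0.000125^(GP/1000)·(1−e^(−0.04t))/4.15;  IBU = (α/100)·m·U·1000/V;  BU:GU = IBU/GP
U = 1.65·0.000125^(40/1000)·(1−e^(−0.04·51))/4.15 = 0.2414
IBU = (4.5/100)·31·0.2414·1000/23.3 = 14.4556
BU:GU = 14.4556/40

0.3614


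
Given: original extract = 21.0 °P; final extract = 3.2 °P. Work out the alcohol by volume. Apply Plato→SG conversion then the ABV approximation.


SG = 259/(259 − P);  ABV = (OG − FG)·131.25
OG = 259/(259 − 21.0) = 1.0882
FG = 259/(259 − 3.2) = 1.0125
ABV = (1.0882 − 1.0125)·131.25

9.9390 % ABV


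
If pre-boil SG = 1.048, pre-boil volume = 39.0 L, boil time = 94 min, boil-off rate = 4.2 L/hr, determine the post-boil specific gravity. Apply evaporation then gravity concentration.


V_post = V_pre − rate·(t/60);  SG_post = 1 + (SG_pre−1)·V_pre/V_post
V_post = 39.0 − 4.2·(94/60) = 32.4200
SG_post = 1 + (1.048 − 1)·39.0/32.4200

1.0577


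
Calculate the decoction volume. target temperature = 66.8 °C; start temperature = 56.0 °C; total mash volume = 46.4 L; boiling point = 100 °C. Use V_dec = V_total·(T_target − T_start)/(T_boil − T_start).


V_dec = 46.4·(66.8 − 56.0)/(100 − 56.0)

11.3891 L


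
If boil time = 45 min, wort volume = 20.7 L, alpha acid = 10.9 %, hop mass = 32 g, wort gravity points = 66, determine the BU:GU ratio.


U = 1.65·0.000125^(GP/1000)·(1−e^(−0.04t))/4.15;  IBU = (α/100)·m·U·1000/V;  BU:GU = IBU/GP
U = 1.65·0.000125^(66/1000)·(1−e^(−0.04·45))/4.15 = 0.1834
IBU = (10.9/100)·32·0.1834·1000/20.7 = 30.9008
BU:GU = 30.9008/66

0.4682


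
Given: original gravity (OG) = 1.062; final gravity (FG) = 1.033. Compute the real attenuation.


AA = (OG−FG)/(OG−1)·100;  RA = AA·0.8192
AA = (1.062 − 1.033)/(1.062 − 1)·100 = 46.7742
RA = 46.7742·0.8192

38.3174 %


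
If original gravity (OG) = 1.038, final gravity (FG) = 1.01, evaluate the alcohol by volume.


ABV = (OG − FG) · 131.25
ABV = (1.038 − 1.01) · 131.25

3.6750 % ABV


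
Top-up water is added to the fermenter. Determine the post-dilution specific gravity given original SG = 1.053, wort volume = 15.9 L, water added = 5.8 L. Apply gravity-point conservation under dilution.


SG_new = 1 + (SG_old − 1)·V_old/(V_old + V_water)
pts = (1.053 − 1)·1000·15.9/(15.9 + 5.8) = 38.8341
SG_new = 1 + 38.8341/1000

1.0388


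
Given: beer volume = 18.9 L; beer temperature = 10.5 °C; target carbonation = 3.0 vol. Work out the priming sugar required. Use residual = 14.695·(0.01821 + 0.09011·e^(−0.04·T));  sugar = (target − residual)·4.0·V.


residual = 14.695·(0.01821 + 0.09011·e^(−0.04·10.5)) = 1.1376
sugar = (3.0 − 1.1376)·4.0·18.9

140.7948 g


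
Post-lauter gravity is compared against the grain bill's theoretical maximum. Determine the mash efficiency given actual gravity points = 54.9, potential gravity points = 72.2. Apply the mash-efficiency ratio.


efficiency = actual / potential × 100
efficiency = 54.9 / 72.2 × 100

76.0388 %


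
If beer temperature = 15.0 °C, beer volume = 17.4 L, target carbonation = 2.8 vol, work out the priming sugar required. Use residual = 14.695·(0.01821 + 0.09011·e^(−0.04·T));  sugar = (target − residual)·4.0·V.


residual = 14.695·(0.01821 + 0.09011·e^(−0.04·15.0)) = 0.9943
sugar = (2.8 − 0.9943)·4.0·17.4

125.6758 g


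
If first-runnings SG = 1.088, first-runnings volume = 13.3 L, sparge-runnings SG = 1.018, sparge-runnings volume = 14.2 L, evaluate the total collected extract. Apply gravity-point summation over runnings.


total = Σ (SG_i − 1)·1000·V_i
first = (1.088 − 1)·1000·13.3 = 1170.4000
sparge = (1.018 − 1)·1000·14.2 = 255.6000
total = 1170.4000 + 255.6000

1426.0000 gravity·L


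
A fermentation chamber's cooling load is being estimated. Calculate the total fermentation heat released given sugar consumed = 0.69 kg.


Q = m_sugar · 590 kJ/kg
Q = 0.69 · 590

407.1000 kJ


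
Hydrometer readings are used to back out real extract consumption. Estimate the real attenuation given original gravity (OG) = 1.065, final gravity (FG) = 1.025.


AA = (OG−FG)/(OG−1)·100;  RA = AA·0.8192
AA = (1.065 − 1.025)/(1.065 − 1)·100 = 61.5385
RA = 61.5385·0.8192

50.4123 %


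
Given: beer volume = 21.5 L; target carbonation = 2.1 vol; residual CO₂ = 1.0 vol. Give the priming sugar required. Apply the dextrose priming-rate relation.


sugar = (target − residual)·4.0·V
sugar = (2.1 − 1.0)·4.0·21.5

94.6000 g


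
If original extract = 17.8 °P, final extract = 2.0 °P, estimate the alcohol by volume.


SG = 259/(259 − P);  ABV = (OG − FG)·131.25
OG = 259/(259 − 17.8) = 1.0738
FG = 259/(259 − 2.0) = 1.0078
ABV = (1.0738 − 1.0078)·131.25

8.6645 % ABV


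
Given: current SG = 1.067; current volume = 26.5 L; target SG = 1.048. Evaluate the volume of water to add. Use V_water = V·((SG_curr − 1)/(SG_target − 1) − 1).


V_water = 26.5·((1.067 − 1)/(1.048 − 1) − 1)

10.4896 L


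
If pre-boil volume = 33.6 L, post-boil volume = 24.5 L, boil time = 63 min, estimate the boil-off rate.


rate = (V_pre − V_post) / (t_min/60)
rate = (33.6 − 24.5) / (63/60)

8.6667 L/hr


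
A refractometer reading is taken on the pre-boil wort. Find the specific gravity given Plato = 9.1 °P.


SG = 259/(259 − P)
SG = 259/(259 − 9.1)

1.0364


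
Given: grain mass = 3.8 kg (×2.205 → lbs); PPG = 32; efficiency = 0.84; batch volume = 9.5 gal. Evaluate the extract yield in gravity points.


points = lbs × PPG × eff / vol
lbs = 3.8 × 2.205 = 8.3790
points = 8.3790 × 32 × 0.84 / 9.5

23.7082 points


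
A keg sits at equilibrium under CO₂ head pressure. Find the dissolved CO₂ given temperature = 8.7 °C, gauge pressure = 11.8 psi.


vols = (P + 14.695)·(0.01821 + 0.09011·e^(−0.04·T))
vols = (11.8 + 14.695)·(0.01821 + 0.09011·e^(−0.04·8.7))

2.1683 volumes


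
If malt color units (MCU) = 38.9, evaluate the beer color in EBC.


SRM = 1.4922·MCU^0.6859;  EBC = SRM·1.97
SRM = 1.4922·38.9^0.6859 = 18.3812
EBC = 18.3812·1.97

36.2109 EBC


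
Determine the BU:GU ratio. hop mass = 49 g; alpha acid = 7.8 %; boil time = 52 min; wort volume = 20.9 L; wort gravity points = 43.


U = 1.65·0.000125^(GP/1000)·(1−e^(−0.04t))/4.15;  IBU = (α/100)·m·U·1000/V;  BU:GU = IBU/GP
U = 1.65·0.000125^(43/1000)·(1−e^(−0.04·52))/4.15 = 0.2364
IBU = (7.8/100)·49·0.2364·1000/20.9 = 43.2305
BU:GU = 43.2305/43

1.0054


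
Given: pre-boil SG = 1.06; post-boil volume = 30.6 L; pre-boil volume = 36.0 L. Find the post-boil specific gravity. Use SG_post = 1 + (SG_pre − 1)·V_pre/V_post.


pts_pre = (1.06 − 1)·1000 = 60.0000
pts_post = 60.0000·36.0/30.6 = 70.5882
SG_post = 1 + 70.5882/1000

1.0706


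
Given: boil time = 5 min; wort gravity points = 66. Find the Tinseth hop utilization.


U = 1.65·0.000125^(GP/1000) · (1 − e^(−0.04·t))/4.15
bigness = 1.65·0.000125^(66/1000) = 0.9118
boil_factor = (1 − e^(−0.04·5))/4.15 = 0.0437
U = 0.9118 · 0.0437

0.0398


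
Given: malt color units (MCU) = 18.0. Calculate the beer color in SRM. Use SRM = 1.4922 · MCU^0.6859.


SRM = 1.4922 · 18.0^0.6859

10.8347 SRM


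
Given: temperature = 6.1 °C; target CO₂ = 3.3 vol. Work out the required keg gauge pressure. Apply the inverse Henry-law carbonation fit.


psi = vols/(0.01821 + 0.09011·e^(−0.04·T)) − 14.695
psi = 3.3/(0.01821 + 0.09011·e^(−0.04·6.1)) − 14.695

22.4629 psi


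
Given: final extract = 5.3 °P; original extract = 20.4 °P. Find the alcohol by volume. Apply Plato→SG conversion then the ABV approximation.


SG = 259/(259 − P);  ABV = (OG − FG)·131.25
OG = 259/(259 − 20.4) = 1.0855
FG = 259/(259 − 5.3) = 1.0209
ABV = (1.0855 − 1.0209)·131.25

8.4798 % ABV


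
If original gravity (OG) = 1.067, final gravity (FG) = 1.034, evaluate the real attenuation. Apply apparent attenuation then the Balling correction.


AA = (OG−FG)/(OG−1)·100;  RA = AA·0.8192
AA = (1.067 − 1.034)/(1.067 − 1)·100 = 49.2537
RA = 49.2537·0.8192

40.3487 %


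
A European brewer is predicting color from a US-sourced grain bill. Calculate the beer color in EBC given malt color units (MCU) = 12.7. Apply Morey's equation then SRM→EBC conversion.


SRM = 1.4922·MCU^0.6859;  EBC = SRM·1.97
SRM = 1.4922·12.7^0.6859 = 8.5295
EBC = 8.5295·1.97

16.8032 EBC


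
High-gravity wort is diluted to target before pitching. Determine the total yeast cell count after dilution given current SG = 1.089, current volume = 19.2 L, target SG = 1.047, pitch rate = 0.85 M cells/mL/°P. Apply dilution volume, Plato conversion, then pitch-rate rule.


V_w = V·((SG_c−1)/(SG_t−1)−1);  °P = 259 − 259/SG_t;  cells = rate·(V+V_w)·°P
V_w = 19.2·((1.089−1)/(1.047−1)−1) = 17.1574
V_final = 19.2 + 17.1574 = 36.3574
°P = 259 − 259/1.047 = 11.6266
cells = 0.85·36.3574·11.6266

359.3050 billion cells


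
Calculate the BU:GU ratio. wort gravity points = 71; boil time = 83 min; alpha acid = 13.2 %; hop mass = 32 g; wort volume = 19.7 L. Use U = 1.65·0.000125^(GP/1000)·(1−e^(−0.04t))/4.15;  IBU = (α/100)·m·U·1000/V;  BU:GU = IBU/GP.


U = 1.65·0.000125^(71/1000)·(1−e^(−0.04·83))/4.15 = 0.2025
IBU = (13.2/100)·32·0.2025·1000/19.7 = 43.4093
BU:GU = 43.4093/71

0.6114


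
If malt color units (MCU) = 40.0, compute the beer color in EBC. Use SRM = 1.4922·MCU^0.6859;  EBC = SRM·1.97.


SRM = 1.4922·40.0^0.6859 = 18.7361
EBC = 18.7361·1.97

36.9102 EBC


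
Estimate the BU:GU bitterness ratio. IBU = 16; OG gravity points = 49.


BU:GU = IBU / OG_points
BU:GU = 16 / 49

0.3265


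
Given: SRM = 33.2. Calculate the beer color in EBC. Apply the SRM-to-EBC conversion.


EBC = SRM · 1.97
EBC = 33.2 · 1.97

65.4040 EBC


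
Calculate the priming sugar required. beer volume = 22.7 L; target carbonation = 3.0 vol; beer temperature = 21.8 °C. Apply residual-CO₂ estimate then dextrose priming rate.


residual = 14.695·(0.01821 + 0.09011·e^(−0.04·T));  sugar = (target − residual)·4.0·V
residual = 14.695·(0.01821 + 0.09011·e^(−0.04·21.8)) = 0.8212
sugar = (3.0 − 0.8212)·4.0·22.7

197.8306 g


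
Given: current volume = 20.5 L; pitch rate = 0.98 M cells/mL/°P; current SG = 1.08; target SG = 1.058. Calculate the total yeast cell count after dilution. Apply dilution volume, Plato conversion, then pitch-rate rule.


V_w = V·((SG_c−1)/(SG_t−1)−1);  °P = 259 − 259/SG_t;  cells = rate·(V+V_w)·°P
V_w = 20.5·((1.08−1)/(1.058−1)−1) = 7.7759
V_final = 20.5 + 7.7759 = 28.2759
°P = 259 − 259/1.058 = 14.1985
cells = 0.98·28.2759·14.1985

393.4450 billion cells


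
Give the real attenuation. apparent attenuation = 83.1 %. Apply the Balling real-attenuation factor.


RA = AA · 0.8192
RA = 83.1 · 0.8192

68.0755 %


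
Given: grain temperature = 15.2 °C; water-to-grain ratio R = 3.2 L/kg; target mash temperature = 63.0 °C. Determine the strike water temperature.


T_strike = (0.41/R)·(T_mash − T_grain) + T_mash
T_strike = (0.41/3.2)·(63.0 − 15.2) + 63.0

69.1244 °C


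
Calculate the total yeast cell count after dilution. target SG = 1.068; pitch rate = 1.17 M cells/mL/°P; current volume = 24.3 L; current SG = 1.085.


V_w = V·((SG_c−1)/(SG_t−1)−1);  °P = 259 − 259/SG_t;  cells = rate·(V+V_w)·°P
V_w = 24.3·((1.085−1)/(1.068−1)−1) = 6.0750
V_final = 24.3 + 6.0750 = 30.3750
°P = 259 − 259/1.068 = 16.4906
cells = 1.17·30.3750·16.4906

586.0566 billion cells


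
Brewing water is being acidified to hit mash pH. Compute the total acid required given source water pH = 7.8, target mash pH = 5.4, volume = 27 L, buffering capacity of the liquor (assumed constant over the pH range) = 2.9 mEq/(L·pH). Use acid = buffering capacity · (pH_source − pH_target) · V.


acid = 2.9 · (7.8 − 5.4) · 27

187.9200 mEq


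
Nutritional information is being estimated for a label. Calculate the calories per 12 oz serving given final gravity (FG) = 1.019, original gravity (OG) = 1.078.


ABW = (OG−FG)·131.25·0.79/FG;  °P = 259 − 259/SG (for OG→OE and FG→AE);  RE = 0.1808·OE + 0.8192·AE;  Cal = (6.9·ABW + 4·(RE−0.1))·FG·3.55
ABW = (1.078 − 1.019)·131.25·0.79/1.019 = 6.0035
OE = 259 − 259/1.078 = 18.7403 °P
AE = 259 − 259/1.019 = 4.8292 °P
RE = 0.1808·18.7403 + 0.8192·4.8292 = 7.3444 °P
Cal = (6.9·6.0035 + 4·(7.3444−0.1))·1.019·3.55

254.6741 kcal


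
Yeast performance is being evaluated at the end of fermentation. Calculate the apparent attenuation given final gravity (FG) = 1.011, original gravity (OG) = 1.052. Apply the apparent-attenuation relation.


AA = (OG − FG)/(OG − 1) · 100
AA = (1.052 − 1.011)/(1.052 − 1) · 100

78.8462 %


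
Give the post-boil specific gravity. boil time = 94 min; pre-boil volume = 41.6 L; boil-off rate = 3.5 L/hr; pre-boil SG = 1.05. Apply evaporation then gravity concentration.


V_post = V_pre − rate·(t/60);  SG_post = 1 + (SG_pre−1)·V_pre/V_post
V_post = 41.6 − 3.5·(94/60) = 36.1167
SG_post = 1 + (1.05 − 1)·41.6/36.1167

1.0576


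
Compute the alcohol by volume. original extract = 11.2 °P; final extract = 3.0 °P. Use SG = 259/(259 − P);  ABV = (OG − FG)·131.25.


OG = 259/(259 − 11.2) = 1.0452
FG = 259/(259 − 3.0) = 1.0117
ABV = (1.0452 − 1.0117)·131.25

4.3941 % ABV


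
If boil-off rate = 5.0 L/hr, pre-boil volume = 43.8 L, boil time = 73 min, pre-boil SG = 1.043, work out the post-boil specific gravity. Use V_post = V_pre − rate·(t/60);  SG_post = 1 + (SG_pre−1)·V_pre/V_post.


V_post = 43.8 − 5.0·(73/60) = 37.7167
SG_post = 1 + (1.043 − 1)·43.8/37.7167

1.0499


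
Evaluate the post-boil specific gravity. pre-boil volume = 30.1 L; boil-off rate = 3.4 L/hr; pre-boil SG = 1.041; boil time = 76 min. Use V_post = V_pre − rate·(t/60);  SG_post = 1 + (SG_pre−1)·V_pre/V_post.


V_post = 30.1 − 3.4·(76/60) = 25.7933
SG_post = 1 + (1.041 − 1)·30.1/25.7933

1.0478


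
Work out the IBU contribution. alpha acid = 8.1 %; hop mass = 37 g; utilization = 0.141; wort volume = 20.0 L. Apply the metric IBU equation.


IBU = (α/100)·mass·U·1000 / V
IBU = (8.1/100)·37·0.141·1000 / 20.0

21.1288 IBU


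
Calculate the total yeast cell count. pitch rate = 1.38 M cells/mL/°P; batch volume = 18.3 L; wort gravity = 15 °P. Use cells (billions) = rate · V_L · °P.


cells = 1.38 · 18.3 · 15

378.8100 billion cells


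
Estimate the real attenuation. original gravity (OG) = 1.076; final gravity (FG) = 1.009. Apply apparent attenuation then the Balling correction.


AA = (OG−FG)/(OG−1)·100;  RA = AA·0.8192
AA = (1.076 − 1.009)/(1.076 − 1)·100 = 88.1579
RA = 88.1579·0.8192

72.2189 %


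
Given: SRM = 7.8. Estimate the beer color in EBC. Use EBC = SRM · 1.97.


EBC = 7.8 · 1.97

15.3660 EBC


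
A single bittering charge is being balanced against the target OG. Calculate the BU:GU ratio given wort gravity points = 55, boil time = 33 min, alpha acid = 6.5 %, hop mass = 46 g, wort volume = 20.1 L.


U = 1.65·0.000125^(GP/1000)·(1−e^(−0.04t))/4.15;  IBU = (α/100)·m·U·1000/V;  BU:GU = IBU/GP
U = 1.65·0.000125^(55/1000)·(1−e^(−0.04·33))/4.15 = 0.1777
IBU = (6.5/100)·46·0.1777·1000/20.1 = 26.4402
BU:GU = 26.4402/55

0.4807


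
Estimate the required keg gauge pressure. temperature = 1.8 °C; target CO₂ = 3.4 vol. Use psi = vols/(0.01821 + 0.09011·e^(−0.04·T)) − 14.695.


psi = 3.4/(0.01821 + 0.09011·e^(−0.04·1.8)) − 14.695

18.6187 psi


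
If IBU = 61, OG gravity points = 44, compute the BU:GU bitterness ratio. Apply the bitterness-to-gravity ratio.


BU:GU = IBU / OG_points
BU:GU = 61 / 44

1.3864


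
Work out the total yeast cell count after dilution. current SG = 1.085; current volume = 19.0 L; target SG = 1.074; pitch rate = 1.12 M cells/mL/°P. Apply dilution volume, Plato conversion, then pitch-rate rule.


V_w = V·((SG_c−1)/(SG_t−1)−1);  °P = 259 − 259/SG_t;  cells = rate·(V+V_w)·°P
V_w = 19.0·((1.085−1)/(1.074−1)−1) = 2.8243
V_final = 19.0 + 2.8243 = 21.8243
°P = 259 − 259/1.074 = 17.8454
cells = 1.12·21.8243·17.8454

436.2004 billion cells


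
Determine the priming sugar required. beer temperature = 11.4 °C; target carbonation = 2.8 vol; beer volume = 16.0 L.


residual = 14.695·(0.01821 + 0.09011·e^(−0.04·T));  sugar = (target − residual)·4.0·V
residual = 14.695·(0.01821 + 0.09011·e^(−0.04·11.4)) = 1.1069
sugar = (2.8 − 1.1069)·4.0·16.0

108.3603 g


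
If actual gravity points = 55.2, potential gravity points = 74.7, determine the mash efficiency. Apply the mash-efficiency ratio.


efficiency = actual / potential × 100
efficiency = 55.2 / 74.7 × 100

73.8956 %


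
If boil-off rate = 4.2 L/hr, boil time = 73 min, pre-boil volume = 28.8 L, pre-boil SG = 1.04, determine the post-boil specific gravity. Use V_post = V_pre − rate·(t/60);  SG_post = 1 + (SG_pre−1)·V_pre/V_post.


V_post = 28.8 − 4.2·(73/60) = 23.6900
SG_post = 1 + (1.04 − 1)·28.8/23.6900

1.0486


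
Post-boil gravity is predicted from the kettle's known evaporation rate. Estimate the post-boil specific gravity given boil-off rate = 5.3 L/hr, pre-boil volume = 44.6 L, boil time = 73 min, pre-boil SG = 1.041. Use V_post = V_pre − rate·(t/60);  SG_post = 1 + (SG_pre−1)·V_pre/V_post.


V_post = 44.6 − 5.3·(73/60) = 38.1517
SG_post = 1 + (1.041 − 1)·44.6/38.1517

1.0479


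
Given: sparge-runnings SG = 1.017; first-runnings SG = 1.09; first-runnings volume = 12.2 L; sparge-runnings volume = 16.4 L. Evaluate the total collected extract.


total = Σ (SG_i − 1)·1000·V_i
first = (1.09 − 1)·1000·12.2 = 1098.0000
sparge = (1.017 − 1)·1000·16.4 = 278.8000
total = 1098.0000 + 278.8000

1376.8000 gravity·L


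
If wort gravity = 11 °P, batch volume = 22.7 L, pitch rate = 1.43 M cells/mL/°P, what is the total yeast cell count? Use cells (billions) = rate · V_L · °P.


cells = 1.43 · 22.7 · 11

357.0710 billion cells


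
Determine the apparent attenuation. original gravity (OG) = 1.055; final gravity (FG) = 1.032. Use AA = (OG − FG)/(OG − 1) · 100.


AA = (1.055 − 1.032)/(1.055 − 1) · 100

41.8182 %


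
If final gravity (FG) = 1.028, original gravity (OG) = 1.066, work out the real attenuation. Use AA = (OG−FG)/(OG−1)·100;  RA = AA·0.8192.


AA = (1.066 − 1.028)/(1.066 − 1)·100 = 57.5758
RA = 57.5758·0.8192

47.1661 %


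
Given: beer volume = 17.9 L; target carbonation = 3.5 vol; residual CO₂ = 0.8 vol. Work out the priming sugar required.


sugar = (target − residual)·4.0·V
sugar = (3.5 − 0.8)·4.0·17.9

193.3200 g


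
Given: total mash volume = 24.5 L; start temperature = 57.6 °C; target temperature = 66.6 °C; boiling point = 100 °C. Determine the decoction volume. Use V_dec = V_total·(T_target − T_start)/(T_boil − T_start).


V_dec = 24.5·(66.6 − 57.6)/(100 − 57.6)

5.2005 L


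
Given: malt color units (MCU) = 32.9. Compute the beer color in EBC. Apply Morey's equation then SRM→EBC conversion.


SRM = 1.4922·MCU^0.6859;  EBC = SRM·1.97
SRM = 1.4922·32.9^0.6859 = 16.3860
EBC = 16.3860·1.97

32.2803 EBC


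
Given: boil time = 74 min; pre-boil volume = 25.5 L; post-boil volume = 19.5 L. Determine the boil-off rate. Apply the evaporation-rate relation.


rate = (V_pre − V_post) / (t_min/60)
rate = (25.5 − 19.5) / (74/60)

4.8649 L/hr


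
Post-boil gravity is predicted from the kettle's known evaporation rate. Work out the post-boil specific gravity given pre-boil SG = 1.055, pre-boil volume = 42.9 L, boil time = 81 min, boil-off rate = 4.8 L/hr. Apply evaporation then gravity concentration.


V_post = V_pre − rate·(t/60);  SG_post = 1 + (SG_pre−1)·V_pre/V_post
V_post = 42.9 − 4.8·(81/60) = 36.4200
SG_post = 1 + (1.055 − 1)·42.9/36.4200

1.0648


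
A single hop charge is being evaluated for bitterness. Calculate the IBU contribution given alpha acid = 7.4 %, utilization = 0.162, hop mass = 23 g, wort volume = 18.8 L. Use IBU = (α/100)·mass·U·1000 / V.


IBU = (7.4/100)·23·0.162·1000 / 18.8

14.6662 IBU


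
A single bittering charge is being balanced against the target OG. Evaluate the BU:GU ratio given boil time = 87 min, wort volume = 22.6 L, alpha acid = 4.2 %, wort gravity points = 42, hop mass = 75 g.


U = 1.65·0.000125^(GP/1000)·(1−e^(−0.04t))/4.15;  IBU = (α/100)·m·U·1000/V;  BU:GU = IBU/GP
U = 1.65·0.000125^(42/1000)·(1−e^(−0.04·87))/4.15 = 0.2642
IBU = (4.2/100)·75·0.2642·1000/22.6 = 36.8229
BU:GU = 36.8229/42

0.8767


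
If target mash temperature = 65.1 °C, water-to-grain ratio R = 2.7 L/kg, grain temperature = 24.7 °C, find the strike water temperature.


T_strike = (0.41/R)·(T_mash − T_grain) + T_mash
T_strike = (0.41/2.7)·(65.1 − 24.7) + 65.1

71.2348 °C


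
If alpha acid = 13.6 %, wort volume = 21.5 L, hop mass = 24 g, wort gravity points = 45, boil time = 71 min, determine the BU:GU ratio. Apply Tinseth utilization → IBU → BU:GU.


U = 1.65·0.000125^(GP/1000)·(1−e^(−0.04t))/4.15;  IBU = (α/100)·m·U·1000/V;  BU:GU = IBU/GP
U = 1.65·0.000125^(45/1000)·(1−e^(−0.04·71))/4.15 = 0.2498
IBU = (13.6/100)·24·0.2498·1000/21.5 = 37.9283
BU:GU = 37.9283/45

0.8429


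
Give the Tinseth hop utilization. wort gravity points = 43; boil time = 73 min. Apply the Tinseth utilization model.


U = 1.65·0.000125^(GP/1000) · (1 − e^(−0.04·t))/4.15
bigness = 1.65·0.000125^(43/1000) = 1.1211
boil_factor = (1 − e^(−0.04·73))/4.15 = 0.2280
U = 1.1211 · 0.2280

0.2556


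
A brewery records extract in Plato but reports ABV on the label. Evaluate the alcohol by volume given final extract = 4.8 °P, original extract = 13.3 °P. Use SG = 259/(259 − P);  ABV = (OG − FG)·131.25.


OG = 259/(259 − 13.3) = 1.0541
FG = 259/(259 − 4.8) = 1.0189
ABV = (1.0541 − 1.0189)·131.25

4.6263 % ABV


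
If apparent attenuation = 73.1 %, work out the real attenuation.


RA = AA · 0.8192
RA = 73.1 · 0.8192

59.8835 %


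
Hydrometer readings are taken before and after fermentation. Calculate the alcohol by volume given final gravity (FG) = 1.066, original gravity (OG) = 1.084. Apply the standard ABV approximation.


ABV = (OG − FG) · 131.25
ABV = (1.084 − 1.066) · 131.25

2.3625 % ABV


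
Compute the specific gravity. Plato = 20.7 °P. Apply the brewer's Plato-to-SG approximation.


SG = 259/(259 − P)
SG = 259/(259 − 20.7)

1.0869


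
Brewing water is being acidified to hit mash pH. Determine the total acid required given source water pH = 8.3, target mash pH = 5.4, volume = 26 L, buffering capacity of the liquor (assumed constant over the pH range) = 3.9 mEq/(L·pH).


acid = buffering capacity · (pH_source − pH_target) · V
acid = 3.9 · (8.3 − 5.4) · 26

294.0600 mEq


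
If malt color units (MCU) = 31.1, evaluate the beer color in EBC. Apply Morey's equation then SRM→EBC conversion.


SRM = 1.4922·MCU^0.6859;  EBC = SRM·1.97
SRM = 1.4922·31.1^0.6859 = 15.7656
EBC = 15.7656·1.97

31.0583 EBC


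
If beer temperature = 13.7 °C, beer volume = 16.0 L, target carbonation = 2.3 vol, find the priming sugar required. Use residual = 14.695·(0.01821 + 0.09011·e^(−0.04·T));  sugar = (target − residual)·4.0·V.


residual = 14.695·(0.01821 + 0.09011·e^(−0.04·13.7)) = 1.0331
sugar = (2.3 − 1.0331)·4.0·16.0

81.0814 g


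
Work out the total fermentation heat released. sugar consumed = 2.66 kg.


Q = m_sugar · 590 kJ/kg
Q = 2.66 · 590

1569.4000 kJ


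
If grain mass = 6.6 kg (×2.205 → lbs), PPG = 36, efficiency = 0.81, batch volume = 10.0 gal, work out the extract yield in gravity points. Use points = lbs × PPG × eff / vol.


lbs = 6.6 × 2.205 = 14.5530
points = 14.5530 × 36 × 0.81 / 10.0

42.4365 points


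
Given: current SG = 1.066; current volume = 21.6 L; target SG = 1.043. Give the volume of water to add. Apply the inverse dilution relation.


V_water = V·((SG_curr − 1)/(SG_target − 1) − 1)
V_water = 21.6·((1.066 − 1)/(1.043 − 1) − 1)

11.5535 L


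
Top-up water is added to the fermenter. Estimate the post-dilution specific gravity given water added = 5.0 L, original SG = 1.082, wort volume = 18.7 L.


SG_new = 1 + (SG_old − 1)·V_old/(V_old + V_water)
pts = (1.082 − 1)·1000·18.7/(18.7 + 5.0) = 64.7004
SG_new = 1 + 64.7004/1000

1.0647


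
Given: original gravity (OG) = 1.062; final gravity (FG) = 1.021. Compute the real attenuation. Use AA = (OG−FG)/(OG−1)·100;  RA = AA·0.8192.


AA = (1.062 − 1.021)/(1.062 − 1)·100 = 66.1290
RA = 66.1290·0.8192

54.1729 %


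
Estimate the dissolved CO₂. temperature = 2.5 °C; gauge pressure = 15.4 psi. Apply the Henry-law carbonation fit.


vols = (P + 14.695)·(0.01821 + 0.09011·e^(−0.04·T))
vols = (15.4 + 14.695)·(0.01821 + 0.09011·e^(−0.04·2.5))

3.0018 volumes


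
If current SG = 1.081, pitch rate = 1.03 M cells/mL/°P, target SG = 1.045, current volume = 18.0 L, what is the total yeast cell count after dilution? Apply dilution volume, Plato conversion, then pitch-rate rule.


V_w = V·((SG_c−1)/(SG_t−1)−1);  °P = 259 − 259/SG_t;  cells = rate·(V+V_w)·°P
V_w = 18.0·((1.081−1)/(1.045−1)−1) = 14.4000
V_final = 18.0 + 14.4000 = 32.4000
°P = 259 − 259/1.045 = 11.1531
cells = 1.03·32.4000·11.1531

372.2016 billion cells


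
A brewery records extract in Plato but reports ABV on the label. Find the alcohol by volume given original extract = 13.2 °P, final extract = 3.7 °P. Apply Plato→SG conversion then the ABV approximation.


SG = 259/(259 − P);  ABV = (OG − FG)·131.25
OG = 259/(259 − 13.2) = 1.0537
FG = 259/(259 − 3.7) = 1.0145
ABV = (1.0537 − 1.0145)·131.25

5.1462 % ABV


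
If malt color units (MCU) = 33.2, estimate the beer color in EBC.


SRM = 1.4922·MCU^0.6859;  EBC = SRM·1.97
SRM = 1.4922·33.2^0.6859 = 16.4883
EBC = 16.4883·1.97

32.4819 EBC


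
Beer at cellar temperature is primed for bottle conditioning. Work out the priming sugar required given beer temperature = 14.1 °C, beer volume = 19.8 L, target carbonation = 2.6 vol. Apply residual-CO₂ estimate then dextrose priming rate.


residual = 14.695·(0.01821 + 0.09011·e^(−0.04·T));  sugar = (target − residual)·4.0·V
residual = 14.695·(0.01821 + 0.09011·e^(−0.04·14.1)) = 1.0210
sugar = (2.6 − 1.0210)·4.0·19.8

125.0606 g


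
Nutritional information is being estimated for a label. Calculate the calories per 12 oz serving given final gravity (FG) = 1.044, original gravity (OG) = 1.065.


ABW = (OG−FG)·131.25·0.79/FG;  °P = 259 − 259/SG (for OG→OE and FG→AE);  RE = 0.1808·OE + 0.8192·AE;  Cal = (6.9·ABW + 4·(RE−0.1))·FG·3.55
ABW = (1.065 − 1.044)·131.25·0.79/1.044 = 2.0857
OE = 259 − 259/1.065 = 15.8075 °P
AE = 259 − 259/1.044 = 10.9157 °P
RE = 0.1808·15.8075 + 0.8192·10.9157 = 11.8001 °P
Cal = (6.9·2.0857 + 4·(11.8001−0.1))·1.044·3.55

226.7887 kcal


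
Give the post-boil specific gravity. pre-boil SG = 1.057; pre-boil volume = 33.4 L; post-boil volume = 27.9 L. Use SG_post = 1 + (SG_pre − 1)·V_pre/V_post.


pts_pre = (1.057 − 1)·1000 = 57.0000
pts_post = 57.0000·33.4/27.9 = 68.2366
SG_post = 1 + 68.2366/1000

1.0682


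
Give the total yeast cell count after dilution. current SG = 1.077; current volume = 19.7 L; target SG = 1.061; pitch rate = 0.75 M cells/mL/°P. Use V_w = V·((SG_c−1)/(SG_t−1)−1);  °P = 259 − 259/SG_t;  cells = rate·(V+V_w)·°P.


V_w = 19.7·((1.077−1)/(1.061−1)−1) = 5.1672
V_final = 19.7 + 5.1672 = 24.8672
°P = 259 − 259/1.061 = 14.8907
cells = 0.75·24.8672·14.8907

277.7171 billion cells


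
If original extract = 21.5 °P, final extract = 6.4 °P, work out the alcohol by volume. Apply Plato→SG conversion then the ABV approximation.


SG = 259/(259 − P);  ABV = (OG − FG)·131.25
OG = 259/(259 − 21.5) = 1.0905
FG = 259/(259 − 6.4) = 1.0253
ABV = (1.0905 − 1.0253)·131.25

8.5562 % ABV


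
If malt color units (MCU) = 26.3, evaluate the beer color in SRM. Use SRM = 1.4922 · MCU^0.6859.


SRM = 1.4922 · 26.3^0.6859

14.0532 SRM


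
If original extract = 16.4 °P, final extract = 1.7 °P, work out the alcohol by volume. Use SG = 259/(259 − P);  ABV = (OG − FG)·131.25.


OG = 259/(259 − 16.4) = 1.0676
FG = 259/(259 − 1.7) = 1.0066
ABV = (1.0676 − 1.0066)·131.25

8.0055 % ABV


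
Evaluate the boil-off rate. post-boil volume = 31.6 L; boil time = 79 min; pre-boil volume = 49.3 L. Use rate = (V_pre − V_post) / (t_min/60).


rate = (49.3 − 31.6) / (79/60)

13.4430 L/hr


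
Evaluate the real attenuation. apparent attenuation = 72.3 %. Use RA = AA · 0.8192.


RA = 72.3 · 0.8192

59.2282 %


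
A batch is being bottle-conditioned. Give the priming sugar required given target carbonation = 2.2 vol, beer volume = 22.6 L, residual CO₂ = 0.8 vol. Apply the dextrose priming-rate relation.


sugar = (target − residual)·4.0·V
sugar = (2.2 − 0.8)·4.0·22.6

126.5600 g


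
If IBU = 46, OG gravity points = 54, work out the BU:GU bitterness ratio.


BU:GU = IBU / OG_points
BU:GU = 46 / 54

0.8519


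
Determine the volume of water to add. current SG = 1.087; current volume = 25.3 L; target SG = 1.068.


V_water = V·((SG_curr − 1)/(SG_target − 1) − 1)
V_water = 25.3·((1.087 − 1)/(1.068 − 1) − 1)

7.0691 L


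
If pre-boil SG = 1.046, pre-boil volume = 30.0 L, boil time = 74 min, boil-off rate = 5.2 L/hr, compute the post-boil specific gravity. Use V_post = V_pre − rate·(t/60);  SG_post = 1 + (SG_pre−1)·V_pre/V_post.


V_post = 30.0 − 5.2·(74/60) = 23.5867
SG_post = 1 + (1.046 − 1)·30.0/23.5867

1.0585


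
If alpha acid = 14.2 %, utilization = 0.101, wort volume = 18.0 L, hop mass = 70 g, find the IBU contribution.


IBU = (α/100)·mass·U·1000 / V
IBU = (14.2/100)·70·0.101·1000 / 18.0

55.7744 IBU


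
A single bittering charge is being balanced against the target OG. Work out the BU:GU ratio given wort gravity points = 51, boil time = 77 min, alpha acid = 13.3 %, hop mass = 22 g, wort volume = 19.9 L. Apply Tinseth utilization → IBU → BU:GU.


U = 1.65·0.000125^(GP/1000)·(1−e^(−0.04t))/4.15;  IBU = (α/100)·m·U·1000/V;  BU:GU = IBU/GP
U = 1.65·0.000125^(51/1000)·(1−e^(−0.04·77))/4.15 = 0.2399
IBU = (13.3/100)·22·0.2399·1000/19.9 = 35.2668
BU:GU = 35.2668/51

0.6915


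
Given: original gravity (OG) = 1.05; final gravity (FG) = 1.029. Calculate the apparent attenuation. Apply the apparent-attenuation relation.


AA = (OG − FG)/(OG − 1) · 100
AA = (1.05 − 1.029)/(1.05 − 1) · 100

42.0000 %


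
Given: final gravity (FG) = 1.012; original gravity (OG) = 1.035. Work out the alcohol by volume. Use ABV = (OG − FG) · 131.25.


ABV = (1.035 − 1.012) · 131.25

3.0187 % ABV


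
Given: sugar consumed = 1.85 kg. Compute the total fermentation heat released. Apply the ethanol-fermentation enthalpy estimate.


Q = m_sugar · 590 kJ/kg
Q = 1.85 · 590

1091.5000 kJ


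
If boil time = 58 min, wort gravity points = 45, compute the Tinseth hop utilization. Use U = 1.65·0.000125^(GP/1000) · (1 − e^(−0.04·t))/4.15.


bigness = 1.65·0.000125^(45/1000) = 1.1011
boil_factor = (1 − e^(−0.04·58))/4.15 = 0.2173
U = 1.1011 · 0.2173

0.2393


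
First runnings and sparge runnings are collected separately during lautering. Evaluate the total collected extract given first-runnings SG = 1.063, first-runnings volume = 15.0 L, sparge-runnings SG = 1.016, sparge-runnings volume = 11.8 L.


total = Σ (SG_i − 1)·1000·V_i
first = (1.063 − 1)·1000·15.0 = 945.0000
sparge = (1.016 − 1)·1000·11.8 = 188.8000
total = 945.0000 + 188.8000

1133.8000 gravity·L


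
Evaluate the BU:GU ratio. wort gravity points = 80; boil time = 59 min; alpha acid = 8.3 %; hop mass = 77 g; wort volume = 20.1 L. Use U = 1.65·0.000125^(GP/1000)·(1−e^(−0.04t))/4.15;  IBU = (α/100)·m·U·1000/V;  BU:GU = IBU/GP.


U = 1.65·0.000125^(80/1000)·(1−e^(−0.04·59))/4.15 = 0.1754
IBU = (8.3/100)·77·0.1754·1000/20.1 = 55.7812
BU:GU = 55.7812/80

0.6973


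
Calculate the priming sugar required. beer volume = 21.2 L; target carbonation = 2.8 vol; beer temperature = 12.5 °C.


residual = 14.695·(0.01821 + 0.09011·e^(−0.04·T));  sugar = (target − residual)·4.0·V
residual = 14.695·(0.01821 + 0.09011·e^(−0.04·12.5)) = 1.0707
sugar = (2.8 − 1.0707)·4.0·21.2

146.6410 g


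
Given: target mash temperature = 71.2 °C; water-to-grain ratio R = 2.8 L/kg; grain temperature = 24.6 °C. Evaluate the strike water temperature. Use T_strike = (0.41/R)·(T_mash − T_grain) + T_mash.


T_strike = (0.41/2.8)·(71.2 − 24.6) + 71.2

78.0236 °C


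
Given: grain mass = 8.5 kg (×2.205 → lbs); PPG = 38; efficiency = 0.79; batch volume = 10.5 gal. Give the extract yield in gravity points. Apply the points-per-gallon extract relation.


points = lbs × PPG × eff / vol
lbs = 8.5 × 2.205 = 18.7425
points = 18.7425 × 38 × 0.79 / 10.5

53.5857 points


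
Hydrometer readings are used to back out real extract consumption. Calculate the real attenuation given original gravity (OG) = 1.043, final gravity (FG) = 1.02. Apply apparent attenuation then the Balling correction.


AA = (OG−FG)/(OG−1)·100;  RA = AA·0.8192
AA = (1.043 − 1.02)/(1.043 − 1)·100 = 53.4884
RA = 53.4884·0.8192

43.8177 %


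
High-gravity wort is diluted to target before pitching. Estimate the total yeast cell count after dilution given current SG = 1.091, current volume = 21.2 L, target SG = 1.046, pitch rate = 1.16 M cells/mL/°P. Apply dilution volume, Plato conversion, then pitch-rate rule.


V_w = V·((SG_c−1)/(SG_t−1)−1);  °P = 259 − 259/SG_t;  cells = rate·(V+V_w)·°P
V_w = 21.2·((1.091−1)/(1.046−1)−1) = 20.7391
V_final = 21.2 + 20.7391 = 41.9391
°P = 259 − 259/1.046 = 11.3901
cells = 1.16·41.9391·11.3901

554.1194 billion cells


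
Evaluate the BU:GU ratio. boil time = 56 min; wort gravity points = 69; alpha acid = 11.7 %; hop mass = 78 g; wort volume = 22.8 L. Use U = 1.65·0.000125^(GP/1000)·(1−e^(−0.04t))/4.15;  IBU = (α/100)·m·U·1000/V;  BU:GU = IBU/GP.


U = 1.65·0.000125^(69/1000)·(1−e^(−0.04·56))/4.15 = 0.1911
IBU = (11.7/100)·78·0.1911·1000/22.8 = 76.4862
BU:GU = 76.4862/69

1.1085


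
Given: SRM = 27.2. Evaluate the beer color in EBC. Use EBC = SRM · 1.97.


EBC = 27.2 · 1.97

53.5840 EBC


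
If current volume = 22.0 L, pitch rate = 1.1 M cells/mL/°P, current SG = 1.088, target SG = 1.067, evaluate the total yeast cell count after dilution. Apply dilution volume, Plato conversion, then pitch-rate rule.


V_w = V·((SG_c−1)/(SG_t−1)−1);  °P = 259 − 259/SG_t;  cells = rate·(V+V_w)·°P
V_w = 22.0·((1.088−1)/(1.067−1)−1) = 6.8955
V_final = 22.0 + 6.8955 = 28.8955
°P = 259 − 259/1.067 = 16.2634
cells = 1.1·28.8955·16.2634

516.9320 billion cells


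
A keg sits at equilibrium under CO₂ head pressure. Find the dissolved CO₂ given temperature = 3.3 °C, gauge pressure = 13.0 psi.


vols = (P + 14.695)·(0.01821 + 0.09011·e^(−0.04·T))
vols = (13.0 + 14.695)·(0.01821 + 0.09011·e^(−0.04·3.3))

2.6913 volumes


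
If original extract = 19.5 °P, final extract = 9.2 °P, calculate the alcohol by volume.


SG = 259/(259 − P);  ABV = (OG − FG)·131.25
OG = 259/(259 − 19.5) = 1.0814
FG = 259/(259 − 9.2) = 1.0368
ABV = (1.0814 − 1.0368)·131.25

5.8525 % ABV


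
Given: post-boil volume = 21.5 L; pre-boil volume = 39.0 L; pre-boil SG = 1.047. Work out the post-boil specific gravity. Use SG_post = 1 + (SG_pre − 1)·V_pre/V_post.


pts_pre = (1.047 − 1)·1000 = 47.0000
pts_post = 47.0000·39.0/21.5 = 85.2558
SG_post = 1 + 85.2558/1000

1.0853


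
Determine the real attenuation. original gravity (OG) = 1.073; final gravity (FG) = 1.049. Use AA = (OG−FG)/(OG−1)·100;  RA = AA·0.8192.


AA = (1.073 − 1.049)/(1.073 − 1)·100 = 32.8767
RA = 32.8767·0.8192

26.9326 %


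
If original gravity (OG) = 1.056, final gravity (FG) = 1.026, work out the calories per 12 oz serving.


ABW = (OG−FG)·131.25·0.79/FG;  °P = 259 − 259/SG (for OG→OE and FG→AE);  RE = 0.1808·OE + 0.8192·AE;  Cal = (6.9·ABW + 4·(RE−0.1))·FG·3.55
ABW = (1.056 − 1.026)·131.25·0.79/1.026 = 3.0318
OE = 259 − 259/1.056 = 13.7348 °P
AE = 259 − 259/1.026 = 6.5634 °P
RE = 0.1808·13.7348 + 0.8192·6.5634 = 7.8600 °P
Cal = (6.9·3.0318 + 4·(7.8600−0.1))·1.026·3.55

189.2512 kcal


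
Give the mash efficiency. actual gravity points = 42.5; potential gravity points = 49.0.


efficiency = actual / potential × 100
efficiency = 42.5 / 49.0 × 100

86.7347 %


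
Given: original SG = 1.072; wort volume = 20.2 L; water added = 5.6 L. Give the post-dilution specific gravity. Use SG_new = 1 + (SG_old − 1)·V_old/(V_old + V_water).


pts = (1.072 − 1)·1000·20.2/(20.2 + 5.6) = 56.3721
SG_new = 1 + 56.3721/1000

1.0564


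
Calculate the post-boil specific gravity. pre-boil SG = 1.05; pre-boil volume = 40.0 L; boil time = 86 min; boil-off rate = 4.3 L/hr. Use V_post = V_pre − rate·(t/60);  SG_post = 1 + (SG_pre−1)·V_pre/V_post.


V_post = 40.0 − 4.3·(86/60) = 33.8367
SG_post = 1 + (1.05 − 1)·40.0/33.8367

1.0591


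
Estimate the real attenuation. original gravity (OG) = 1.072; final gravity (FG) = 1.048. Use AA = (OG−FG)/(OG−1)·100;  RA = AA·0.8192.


AA = (1.072 − 1.048)/(1.072 − 1)·100 = 33.3333
RA = 33.3333·0.8192

27.3067 %


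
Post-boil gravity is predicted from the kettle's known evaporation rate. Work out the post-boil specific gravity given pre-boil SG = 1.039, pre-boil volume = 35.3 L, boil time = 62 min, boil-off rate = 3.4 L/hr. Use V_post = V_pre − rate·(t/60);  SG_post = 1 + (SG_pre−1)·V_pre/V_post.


V_post = 35.3 − 3.4·(62/60) = 31.7867
SG_post = 1 + (1.039 − 1)·35.3/31.7867

1.0433


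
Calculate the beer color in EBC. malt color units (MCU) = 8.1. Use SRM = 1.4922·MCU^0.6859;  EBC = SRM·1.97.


SRM = 1.4922·8.1^0.6859 = 6.2655
EBC = 6.2655·1.97

12.3431 EBC
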